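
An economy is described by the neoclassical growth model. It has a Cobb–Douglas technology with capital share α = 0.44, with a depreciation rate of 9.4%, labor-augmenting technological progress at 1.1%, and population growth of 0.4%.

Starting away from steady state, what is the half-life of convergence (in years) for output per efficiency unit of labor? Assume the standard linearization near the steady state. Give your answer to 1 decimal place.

Near the steady state the convergence rate is λ = (1 − α)(n + g + δ).
λ = (1 − 0.44) × 0.109 = 0.56 × 0.109 = 0.06104
Half-life = ln 2 / λ = 0.6931 / 0.06104 ≈ 11.35 years

about 11.4 years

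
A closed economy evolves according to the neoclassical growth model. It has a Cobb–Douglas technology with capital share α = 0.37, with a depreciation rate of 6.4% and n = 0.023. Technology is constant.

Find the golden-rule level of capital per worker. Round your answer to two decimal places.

The golden rule sets f'(k) = n + δ, i.e. α·k^(α−1) = n + δ.
So k^(1−α) = α / (n + δ) = 0.37 / 0.087 = 4.2529.
k_gold = 4.2529^(1/0.63) ≈ 9.9521

k_gold ≈ 9.95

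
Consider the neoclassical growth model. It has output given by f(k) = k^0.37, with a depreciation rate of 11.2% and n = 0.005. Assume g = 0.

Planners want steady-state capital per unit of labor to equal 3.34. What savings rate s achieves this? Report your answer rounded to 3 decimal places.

s ≈ 0.250

At the steady state, Δk = 0, so s·k^α = (n + δ)·k.
So s / (n + δ) = (k*)^(1−α) = 3.34^0.63 = 2.1378.
Therefore s = 2.1378 × (n + δ) = 2.1378 × 0.117 = 0.2501.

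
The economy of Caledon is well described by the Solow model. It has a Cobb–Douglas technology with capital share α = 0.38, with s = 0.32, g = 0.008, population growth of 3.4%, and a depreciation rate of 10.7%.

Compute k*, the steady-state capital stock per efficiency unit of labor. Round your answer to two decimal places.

In steady state, investment equals break-even investment: s·k^α = (n + g + δ)·k.
Rearranging, k^(1−α) = s / (n + g + δ).
k^0.62 = 0.32 / (0.034 + 0.008 + 0.107) = 0.32 / 0.149 = 2.1477
k* = 2.1477^(1/0.62) ≈ 3.4312

k* ≈ 3.43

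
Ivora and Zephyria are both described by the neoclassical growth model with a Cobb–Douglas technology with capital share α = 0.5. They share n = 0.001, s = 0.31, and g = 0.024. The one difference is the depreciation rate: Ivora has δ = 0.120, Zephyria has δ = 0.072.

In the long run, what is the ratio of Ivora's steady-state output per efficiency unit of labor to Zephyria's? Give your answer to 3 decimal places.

Steady-state y* = [s/(n + g + δ)]^(α/(1−α)), so the ratio is [ (s_I/(n + g + δ)_I) / (s_Z/(n + g + δ)_Z) ]^1.
s_I/(n + g + δ)_I = 0.31/0.145 = 2.1379; s_Z/(n + g + δ)_Z = 0.31/0.097 = 3.1959.
Ratio = (2.1379/3.1959)^1 = 0.6690^1 ≈ 0.6690

ratio ≈ 0.669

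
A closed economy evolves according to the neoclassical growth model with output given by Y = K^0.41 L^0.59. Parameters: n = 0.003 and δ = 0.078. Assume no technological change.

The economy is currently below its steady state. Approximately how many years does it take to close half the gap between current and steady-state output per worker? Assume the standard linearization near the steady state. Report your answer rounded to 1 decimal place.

Near the steady state the convergence rate is λ = (1 − α)(n + δ).
λ = (1 − 0.41) × 0.081 = 0.59 × 0.081 = 0.04779
Half-life = ln 2 / λ = 0.6931 / 0.04779 ≈ 14.50 years

t_½ ≈ 14.5 years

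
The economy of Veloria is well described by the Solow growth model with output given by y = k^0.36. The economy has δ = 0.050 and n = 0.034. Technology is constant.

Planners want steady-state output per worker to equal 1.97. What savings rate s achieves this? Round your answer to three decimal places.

Steady state requires s·f(k) = (n + δ)·k, i.e. s·k^α = (n + δ)·k.
Since y* = [s/(n + δ)]^(α/(1−α)), we have s/(n + δ) = (y*)^((1−α)/α) = 1.97^1.7778 = 3.3381.
Therefore s = 3.3381 × (n + δ) = 3.3381 × 0.084 = 0.2804.

s ≈ 0.280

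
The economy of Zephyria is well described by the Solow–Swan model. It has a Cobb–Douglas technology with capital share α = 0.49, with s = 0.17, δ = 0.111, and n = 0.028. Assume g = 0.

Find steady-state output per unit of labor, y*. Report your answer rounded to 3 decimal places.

y* = 1.213

At the steady state, Δk = 0, so s·k^α = (n + δ)·k.
Rearranging, k^(1−α) = s / (n + δ).
k^0.51 = 0.17 / (0.028 + 0.111) = 0.17 / 0.139 = 1.2230
k* = 1.2230^(1/0.51) ≈ 1.4840
y* = (k*)^α = 1.4840^0.49 ≈ 1.2134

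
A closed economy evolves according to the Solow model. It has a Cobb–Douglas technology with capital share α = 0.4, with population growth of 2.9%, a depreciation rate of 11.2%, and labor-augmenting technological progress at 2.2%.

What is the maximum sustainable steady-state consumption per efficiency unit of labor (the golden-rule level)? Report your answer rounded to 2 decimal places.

At the golden rule, f'(k) = n + g + δ, so α·k^(α−1) = n + g + δ and k_gold = (α/(n + g + δ))^(1/(1−α)).
k_gold = (0.4/0.163)^(1/0.6) = 2.4540^1.6667 ≈ 4.4648
c_gold = f(k_gold) − (n + g + δ)·k_gold = 1.8194 − 0.163×4.4648 ≈ 1.0916

c_gold ≈ 1.09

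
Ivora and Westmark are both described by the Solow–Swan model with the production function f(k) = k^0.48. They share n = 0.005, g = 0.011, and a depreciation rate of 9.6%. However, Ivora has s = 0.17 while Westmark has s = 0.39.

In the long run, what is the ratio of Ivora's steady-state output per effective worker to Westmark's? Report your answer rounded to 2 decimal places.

ratio ≈ 0.46

Steady-state y* = [s/(n + g + δ)]^(α/(1−α)), so the ratio is [ (s_I/(n + g + δ)_I) / (s_W/(n + g + δ)_W) ]^0.9231.
s_I/(n + g + δ)_I = 0.17/0.112 = 1.5179; s_W/(n + g + δ)_W = 0.39/0.112 = 3.4821.
Ratio = (1.5179/3.4821)^0.9231 = 0.4359^0.9231 ≈ 0.4646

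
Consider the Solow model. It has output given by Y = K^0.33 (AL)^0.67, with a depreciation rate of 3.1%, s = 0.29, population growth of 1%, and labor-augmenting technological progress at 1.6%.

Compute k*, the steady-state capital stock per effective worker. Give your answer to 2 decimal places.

In steady state, investment equals break-even investment: s·k^α = (n + g + δ)·k.
Rearranging, k^(1−α) = s / (n + g + δ).
k^0.67 = 0.29 / (0.010 + 0.016 + 0.031) = 0.29 / 0.057 = 5.0877
k* = 5.0877^(1/0.67) ≈ 11.3373

k* = 11.34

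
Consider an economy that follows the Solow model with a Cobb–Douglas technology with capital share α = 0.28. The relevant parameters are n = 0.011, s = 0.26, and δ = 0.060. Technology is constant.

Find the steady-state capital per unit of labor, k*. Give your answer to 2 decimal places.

Steady state requires s·f(k) = (n + δ)·k, i.e. s·k^α = (n + δ)·k.
Dividing both sides by k: k^(1−α) = s / (n + δ).
k^0.72 = 0.26 / (0.011 + 0.060) = 0.26 / 0.071 = 3.6620
k* = 3.6620^(1/0.72) ≈ 6.0666

k* = 6.07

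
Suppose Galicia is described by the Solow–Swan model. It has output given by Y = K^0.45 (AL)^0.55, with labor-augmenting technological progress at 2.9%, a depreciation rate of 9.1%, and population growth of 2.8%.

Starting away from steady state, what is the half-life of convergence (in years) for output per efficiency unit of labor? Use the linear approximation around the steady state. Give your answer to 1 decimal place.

t_½ ≈ 8.5 years

Near the steady state the convergence rate is λ = (1 − α)(n + g + δ).
λ = (1 − 0.45) × 0.148 = 0.55 × 0.148 = 0.0814
Half-life = ln 2 / λ = 0.6931 / 0.0814 ≈ 8.51 years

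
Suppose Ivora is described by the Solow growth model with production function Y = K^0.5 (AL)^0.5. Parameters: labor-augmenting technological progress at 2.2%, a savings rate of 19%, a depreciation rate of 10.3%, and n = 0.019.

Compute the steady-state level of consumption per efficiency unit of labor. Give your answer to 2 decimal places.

c* = 1.07

In steady state, investment equals break-even investment: s·k^α = (n + g + δ)·k.
Rearranging, k^(1−α) = s / (n + g + δ).
k^0.5 = 0.19 / (0.019 + 0.022 + 0.103) = 0.19 / 0.144 = 1.3194
k* = 1.3194^(1/0.5) ≈ 1.7408
y* = (k*)^α = 1.7408^0.5 ≈ 1.3194
c* = (1 − s)·y* = (1 − 0.19) × 1.3194 ≈ 1.0687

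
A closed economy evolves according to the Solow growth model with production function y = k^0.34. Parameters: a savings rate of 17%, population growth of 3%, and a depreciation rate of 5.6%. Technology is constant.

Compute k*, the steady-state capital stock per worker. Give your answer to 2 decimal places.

k* = 2.81

At the steady state, Δk = 0, so s·k^α = (n + δ)·k.
Dividing both sides by k: k^(1−α) = s / (n + δ).
k^0.66 = 0.17 / (0.030 + 0.056) = 0.17 / 0.086 = 1.9767
k* = 1.9767^(1/0.66) ≈ 2.8080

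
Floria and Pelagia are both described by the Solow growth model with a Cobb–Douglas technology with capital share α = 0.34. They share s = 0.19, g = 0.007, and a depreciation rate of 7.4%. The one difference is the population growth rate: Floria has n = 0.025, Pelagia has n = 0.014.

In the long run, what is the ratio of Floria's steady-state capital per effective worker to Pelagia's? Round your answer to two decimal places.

Steady-state k* = [s/(n + g + δ)]^(1/(1−α)), so the ratio is [ (s_F/(n + g + δ)_F) / (s_P/(n + g + δ)_P) ]^1.5152.
s_F/(n + g + δ)_F = 0.19/0.106 = 1.7925; s_P/(n + g + δ)_P = 0.19/0.095 = 2.0000.
Ratio = (1.7925/2.0000)^1.5152 = 0.8963^1.5152 ≈ 0.8471

k*_F / k*_P ≈ 0.85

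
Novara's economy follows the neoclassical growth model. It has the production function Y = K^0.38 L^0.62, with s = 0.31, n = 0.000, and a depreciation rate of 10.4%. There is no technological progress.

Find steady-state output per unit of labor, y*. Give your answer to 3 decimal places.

At the steady state, Δk = 0, so s·k^α = (n + δ)·k.
Dividing both sides by k: k^(1−α) = s / (n + δ).
k^0.62 = 0.31 / (0.000 + 0.104) = 0.31 / 0.104 = 2.9808
k* = 2.9808^(1/0.62) ≈ 5.8217
y* = (k*)^α = 5.8217^0.38 ≈ 1.9531

y* ≈ 1.953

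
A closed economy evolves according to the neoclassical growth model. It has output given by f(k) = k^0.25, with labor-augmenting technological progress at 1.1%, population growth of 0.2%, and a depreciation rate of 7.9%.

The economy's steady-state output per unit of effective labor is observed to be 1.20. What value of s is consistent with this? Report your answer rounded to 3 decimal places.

s ≈ 0.159

Steady state requires s·f(k) = (n + g + δ)·k, i.e. s·k^α = (n + g + δ)·k.
Since y* = [s/(n + g + δ)]^(α/(1−α)), we have s/(n + g + δ) = (y*)^((1−α)/α) = 1.20^3 = 1.7280.
Therefore s = 1.7280 × (n + g + δ) = 1.7280 × 0.092 = 0.1590.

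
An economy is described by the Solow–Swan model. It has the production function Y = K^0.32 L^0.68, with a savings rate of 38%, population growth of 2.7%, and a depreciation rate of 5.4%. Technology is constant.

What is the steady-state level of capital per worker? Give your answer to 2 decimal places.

k* = 9.71

At the steady state, Δk = 0, so s·k^α = (n + δ)·k.
Rearranging, k^(1−α) = s / (n + δ).
k^0.68 = 0.38 / (0.027 + 0.054) = 0.38 / 0.081 = 4.6914
k* = 4.6914^(1/0.68) ≈ 9.7098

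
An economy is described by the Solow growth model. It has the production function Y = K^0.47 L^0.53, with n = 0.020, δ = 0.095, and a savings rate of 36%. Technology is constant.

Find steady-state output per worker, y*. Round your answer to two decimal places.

At the steady state, Δk = 0, so s·k^α = (n + δ)·k.
Dividing both sides by k: k^(1−α) = s / (n + δ).
k^0.53 = 0.36 / (0.020 + 0.095) = 0.36 / 0.115 = 3.1304
k* = 3.1304^(1/0.53) ≈ 8.6118
y* = (k*)^α = 8.6118^0.47 ≈ 2.7510

y* ≈ 2.75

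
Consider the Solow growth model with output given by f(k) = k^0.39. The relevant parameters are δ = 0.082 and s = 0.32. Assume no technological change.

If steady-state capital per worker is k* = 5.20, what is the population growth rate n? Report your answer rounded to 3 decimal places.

n ≈ 0.035

Steady state requires s·f(k) = (n + δ)·k, i.e. s·k^α = (n + δ)·k.
So s / (n + δ) = (k*)^(1−α) = 5.20^0.61 = 2.7338.
Therefore n + δ = s / 2.7338 = 0.32 / 2.7338 = 0.1171, so n = 0.1171 − 0.082 = 0.0351.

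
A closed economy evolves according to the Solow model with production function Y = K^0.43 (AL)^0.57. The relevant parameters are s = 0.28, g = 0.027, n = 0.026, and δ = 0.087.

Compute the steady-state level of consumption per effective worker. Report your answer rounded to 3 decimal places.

c* = 1.215

Steady state requires s·f(k) = (n + g + δ)·k, i.e. s·k^α = (n + g + δ)·k.
Rearranging, k^(1−α) = s / (n + g + δ).
k^0.57 = 0.28 / (0.026 + 0.027 + 0.087) = 0.28 / 0.140 = 2.0000
k* = 2.0000^(1/0.57) ≈ 3.3738
y* = (k*)^α = 3.3738^0.43 ≈ 1.6869
c* = (1 − s)·y* = (1 − 0.28) × 1.6869 ≈ 1.2146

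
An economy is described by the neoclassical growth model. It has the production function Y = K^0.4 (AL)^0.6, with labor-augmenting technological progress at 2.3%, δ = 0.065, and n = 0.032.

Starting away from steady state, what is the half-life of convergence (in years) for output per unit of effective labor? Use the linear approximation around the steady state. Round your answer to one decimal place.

Near the steady state the convergence rate is λ = (1 − α)(n + g + δ).
λ = (1 − 0.4) × 0.120 = 0.6 × 0.120 = 0.0720
Half-life = ln 2 / λ = 0.6931 / 0.0720 ≈ 9.63 years

half-life ≈ 9.6 years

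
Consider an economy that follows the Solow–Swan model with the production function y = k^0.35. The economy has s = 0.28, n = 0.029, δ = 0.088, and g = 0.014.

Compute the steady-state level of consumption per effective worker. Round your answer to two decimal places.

Steady state requires s·f(k) = (n + g + δ)·k, i.e. s·k^α = (n + g + δ)·k.
Rearranging, k^(1−α) = s / (n + g + δ).
k^0.65 = 0.28 / (0.029 + 0.014 + 0.088) = 0.28 / 0.131 = 2.1374
k* = 2.1374^(1/0.65) ≈ 3.2175
y* = (k*)^α = 3.2175^0.35 ≈ 1.5053
c* = (1 − s)·y* = (1 − 0.28) × 1.5053 ≈ 1.0838

c* = 1.08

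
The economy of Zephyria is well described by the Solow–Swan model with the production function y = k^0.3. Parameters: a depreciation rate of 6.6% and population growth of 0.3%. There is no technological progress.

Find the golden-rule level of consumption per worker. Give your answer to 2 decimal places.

At the golden rule, f'(k) = n + δ, so α·k^(α−1) = n + δ and k_gold = (α/(n + δ))^(1/(1−α)).
k_gold = (0.3/0.069)^(1/0.7) = 4.3478^1.4286 ≈ 8.1627
c_gold = f(k_gold) − (n + δ)·k_gold = 1.8774 − 0.069×8.1627 ≈ 1.3142

c_gold ≈ 1.31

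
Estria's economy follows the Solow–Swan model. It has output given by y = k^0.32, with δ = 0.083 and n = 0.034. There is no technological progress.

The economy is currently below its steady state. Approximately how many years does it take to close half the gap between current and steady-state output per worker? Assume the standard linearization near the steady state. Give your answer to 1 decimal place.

Near the steady state the convergence rate is λ = (1 − α)(n + δ).
λ = (1 − 0.32) × 0.117 = 0.68 × 0.117 = 0.07956
Half-life = ln 2 / λ = 0.6931 / 0.07956 ≈ 8.71 years

t_½ ≈ 8.7 years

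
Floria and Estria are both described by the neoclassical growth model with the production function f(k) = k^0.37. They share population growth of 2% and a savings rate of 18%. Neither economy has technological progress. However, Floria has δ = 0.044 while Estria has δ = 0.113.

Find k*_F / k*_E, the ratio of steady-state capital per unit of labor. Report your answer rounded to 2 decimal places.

Steady-state k* = [s/(n + δ)]^(1/(1−α)), so the ratio is [ (s_F/(n + δ)_F) / (s_E/(n + δ)_E) ]^1.5873.
s_F/(n + δ)_F = 0.18/0.064 = 2.8125; s_E/(n + δ)_E = 0.18/0.133 = 1.3534.
Ratio = (2.8125/1.3534)^1.5873 = 2.0781^1.5873 ≈ 3.1932

ratio ≈ 3.19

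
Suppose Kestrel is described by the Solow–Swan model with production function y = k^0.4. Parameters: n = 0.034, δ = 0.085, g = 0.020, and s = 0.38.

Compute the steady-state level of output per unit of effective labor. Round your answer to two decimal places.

Steady state requires s·f(k) = (n + g + δ)·k, i.e. s·k^α = (n + g + δ)·k.
Dividing both sides by k: k^(1−α) = s / (n + g + δ).
k^0.6 = 0.38 / (0.034 + 0.020 + 0.085) = 0.38 / 0.139 = 2.7338
k* = 2.7338^(1/0.6) ≈ 5.3450
y* = (k*)^α = 5.3450^0.4 ≈ 1.9551

y* = 1.96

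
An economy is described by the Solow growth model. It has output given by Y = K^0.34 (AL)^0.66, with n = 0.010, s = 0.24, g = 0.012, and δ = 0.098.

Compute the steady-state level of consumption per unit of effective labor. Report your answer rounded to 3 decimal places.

At the steady state, Δk = 0, so s·k^α = (n + g + δ)·k.
Rearranging, k^(1−α) = s / (n + g + δ).
k^0.66 = 0.24 / (0.010 + 0.012 + 0.098) = 0.24 / 0.120 = 2.0000
k* = 2.0000^(1/0.66) ≈ 2.8583
y* = (k*)^α = 2.8583^0.34 ≈ 1.4291
c* = (1 − s)·y* = (1 − 0.24) × 1.4291 ≈ 1.0861

c* ≈ 1.086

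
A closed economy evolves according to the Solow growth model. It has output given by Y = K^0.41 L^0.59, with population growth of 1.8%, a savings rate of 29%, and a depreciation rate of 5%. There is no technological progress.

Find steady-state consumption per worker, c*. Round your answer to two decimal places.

c* ≈ 1.95

In steady state, investment equals break-even investment: s·k^α = (n + δ)·k.
Dividing both sides by k: k^(1−α) = s / (n + δ).
k^0.59 = 0.29 / (0.018 + 0.050) = 0.29 / 0.068 = 4.2647
k* = 4.2647^(1/0.59) ≈ 11.6844
y* = (k*)^α = 11.6844^0.41 ≈ 2.7398
c* = (1 − s)·y* = (1 − 0.29) × 2.7398 ≈ 1.9453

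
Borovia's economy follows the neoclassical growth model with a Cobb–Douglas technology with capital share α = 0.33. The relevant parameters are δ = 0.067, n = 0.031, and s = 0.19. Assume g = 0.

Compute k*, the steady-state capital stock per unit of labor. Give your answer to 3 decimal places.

In steady state, investment equals break-even investment: s·k^α = (n + δ)·k.
Rearranging, k^(1−α) = s / (n + δ).
k^0.67 = 0.19 / (0.031 + 0.067) = 0.19 / 0.098 = 1.9388
k* = 1.9388^(1/0.67) ≈ 2.6863

k* = 2.686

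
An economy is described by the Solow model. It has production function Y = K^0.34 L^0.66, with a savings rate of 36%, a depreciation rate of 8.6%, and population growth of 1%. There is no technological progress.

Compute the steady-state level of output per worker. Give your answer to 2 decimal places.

y* ≈ 1.98

In steady state, investment equals break-even investment: s·k^α = (n + δ)·k.
Dividing both sides by k: k^(1−α) = s / (n + δ).
k^0.66 = 0.36 / (0.010 + 0.086) = 0.36 / 0.096 = 3.7500
k* = 3.7500^(1/0.66) ≈ 7.4087
y* = (k*)^α = 7.4087^0.34 ≈ 1.9757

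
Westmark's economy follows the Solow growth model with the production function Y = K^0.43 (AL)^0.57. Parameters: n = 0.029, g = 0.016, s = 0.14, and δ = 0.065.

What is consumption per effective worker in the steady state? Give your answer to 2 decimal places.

c* = 1.03

In steady state, investment equals break-even investment: s·k^α = (n + g + δ)·k.
Rearranging, k^(1−α) = s / (n + g + δ).
k^0.57 = 0.14 / (0.029 + 0.016 + 0.065) = 0.14 / 0.110 = 1.2727
k* = 1.2727^(1/0.57) ≈ 1.5266
y* = (k*)^α = 1.5266^0.43 ≈ 1.1995
c* = (1 − s)·y* = (1 − 0.14) × 1.1995 ≈ 1.0316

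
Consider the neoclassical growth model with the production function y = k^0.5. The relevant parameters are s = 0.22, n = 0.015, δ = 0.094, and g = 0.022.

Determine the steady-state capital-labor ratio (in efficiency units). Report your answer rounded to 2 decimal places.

k* ≈ 2.82

In steady state, investment equals break-even investment: s·k^α = (n + g + δ)·k.
Rearranging, k^(1−α) = s / (n + g + δ).
k^0.5 = 0.22 / (0.015 + 0.022 + 0.094) = 0.22 / 0.131 = 1.6794
k* = 1.6794^(1/0.5) ≈ 2.8204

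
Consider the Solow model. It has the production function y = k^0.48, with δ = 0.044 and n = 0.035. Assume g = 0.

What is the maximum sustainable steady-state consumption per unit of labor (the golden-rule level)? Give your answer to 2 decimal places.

c_gold ≈ 2.75

At the golden rule, f'(k) = n + δ, so α·k^(α−1) = n + δ and k_gold = (α/(n + δ))^(1/(1−α)).
k_gold = (0.48/0.079)^(1/0.52) = 6.0759^1.9231 ≈ 32.1338
c_gold = f(k_gold) − (n + δ)·k_gold = 5.2886 − 0.079×32.1338 ≈ 2.7500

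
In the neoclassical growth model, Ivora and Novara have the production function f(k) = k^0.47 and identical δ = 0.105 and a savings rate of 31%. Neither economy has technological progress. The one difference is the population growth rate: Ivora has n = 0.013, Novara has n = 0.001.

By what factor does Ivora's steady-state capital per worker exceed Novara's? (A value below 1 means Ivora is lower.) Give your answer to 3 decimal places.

ratio ≈ 0.817

Steady-state k* = [s/(n + δ)]^(1/(1−α)), so the ratio is [ (s_I/(n + δ)_I) / (s_N/(n + δ)_N) ]^1.8868.
s_I/(n + δ)_I = 0.31/0.118 = 2.6271; s_N/(n + δ)_N = 0.31/0.106 = 2.9245.
Ratio = (2.6271/2.9245)^1.8868 = 0.8983^1.8868 ≈ 0.8168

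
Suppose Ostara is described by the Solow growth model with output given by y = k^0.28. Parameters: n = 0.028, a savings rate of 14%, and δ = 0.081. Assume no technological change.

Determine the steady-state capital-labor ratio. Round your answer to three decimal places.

k* = 1.416

Steady state requires s·f(k) = (n + δ)·k, i.e. s·k^α = (n + δ)·k.
Dividing both sides by k: k^(1−α) = s / (n + δ).
k^0.72 = 0.14 / (0.028 + 0.081) = 0.14 / 0.109 = 1.2844
k* = 1.2844^(1/0.72) ≈ 1.4157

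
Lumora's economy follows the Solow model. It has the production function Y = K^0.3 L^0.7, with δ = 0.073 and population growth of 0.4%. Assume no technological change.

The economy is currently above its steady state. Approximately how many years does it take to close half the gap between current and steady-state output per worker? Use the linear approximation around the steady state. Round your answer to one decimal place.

Near the steady state the convergence rate is λ = (1 − α)(n + δ).
λ = (1 − 0.3) × 0.077 = 0.7 × 0.077 = 0.0539
Half-life = ln 2 / λ = 0.6931 / 0.0539 ≈ 12.86 years

half-life ≈ 12.9 years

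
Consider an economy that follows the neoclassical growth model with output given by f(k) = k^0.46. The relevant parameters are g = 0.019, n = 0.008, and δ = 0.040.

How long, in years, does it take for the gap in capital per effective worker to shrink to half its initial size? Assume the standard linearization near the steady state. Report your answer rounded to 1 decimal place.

t_½ ≈ 19.2 years

Near the steady state the convergence rate is λ = (1 − α)(n + g + δ).
λ = (1 − 0.46) × 0.067 = 0.54 × 0.067 = 0.03618
Half-life = ln 2 / λ = 0.6931 / 0.03618 ≈ 19.16 years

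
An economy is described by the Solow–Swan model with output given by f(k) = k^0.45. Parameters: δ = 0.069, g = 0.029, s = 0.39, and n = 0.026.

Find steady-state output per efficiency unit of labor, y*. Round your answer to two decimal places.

At the steady state, Δk = 0, so s·k^α = (n + g + δ)·k.
Rearranging, k^(1−α) = s / (n + g + δ).
k^0.55 = 0.39 / (0.026 + 0.029 + 0.069) = 0.39 / 0.124 = 3.1452
k* = 3.1452^(1/0.55) ≈ 8.0318
y* = (k*)^α = 8.0318^0.45 ≈ 2.5537

y* = 2.55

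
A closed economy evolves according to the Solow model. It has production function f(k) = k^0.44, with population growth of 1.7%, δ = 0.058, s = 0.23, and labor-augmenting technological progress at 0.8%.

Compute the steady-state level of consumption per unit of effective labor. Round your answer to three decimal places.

In steady state, investment equals break-even investment: s·k^α = (n + g + δ)·k.
Rearranging, k^(1−α) = s / (n + g + δ).
k^0.56 = 0.23 / (0.017 + 0.008 + 0.058) = 0.23 / 0.083 = 2.7711
k* = 2.7711^(1/0.56) ≈ 6.1723
y* = (k*)^α = 6.1723^0.44 ≈ 2.2274
c* = (1 − s)·y* = (1 − 0.23) × 2.2274 ≈ 1.7151

c* = 1.715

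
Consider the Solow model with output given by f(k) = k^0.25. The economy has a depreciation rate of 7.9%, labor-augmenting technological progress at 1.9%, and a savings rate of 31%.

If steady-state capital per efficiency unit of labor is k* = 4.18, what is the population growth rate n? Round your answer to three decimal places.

n ≈ 0.008

In steady state, investment equals break-even investment: s·k^α = (n + g + δ)·k.
So s / (n + g + δ) = (k*)^(1−α) = 4.18^0.75 = 2.9234.
Therefore n + g + δ = s / 2.9234 = 0.31 / 2.9234 = 0.1060, so n = 0.1060 − 0.098 = 0.0080.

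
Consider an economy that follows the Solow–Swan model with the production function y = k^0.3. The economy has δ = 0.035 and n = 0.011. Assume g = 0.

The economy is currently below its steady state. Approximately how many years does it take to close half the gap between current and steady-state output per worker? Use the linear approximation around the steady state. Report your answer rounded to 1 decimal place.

t_½ ≈ 21.5 years

Near the steady state the convergence rate is λ = (1 − α)(n + δ).
λ = (1 − 0.3) × 0.046 = 0.7 × 0.046 = 0.0322
Half-life = ln 2 / λ = 0.6931 / 0.0322 ≈ 21.52 years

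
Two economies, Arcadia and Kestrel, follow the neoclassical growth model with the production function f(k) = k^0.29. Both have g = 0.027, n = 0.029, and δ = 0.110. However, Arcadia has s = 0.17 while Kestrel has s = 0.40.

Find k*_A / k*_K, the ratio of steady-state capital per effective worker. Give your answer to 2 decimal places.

Steady-state k* = [s/(n + g + δ)]^(1/(1−α)), so the ratio is [ (s_A/(n + g + δ)_A) / (s_K/(n + g + δ)_K) ]^1.4085.
s_A/(n + g + δ)_A = 0.17/0.166 = 1.0241; s_K/(n + g + δ)_K = 0.40/0.166 = 2.4096.
Ratio = (1.0241/2.4096)^1.4085 = 0.4250^1.4085 ≈ 0.2996

ratio ≈ 0.30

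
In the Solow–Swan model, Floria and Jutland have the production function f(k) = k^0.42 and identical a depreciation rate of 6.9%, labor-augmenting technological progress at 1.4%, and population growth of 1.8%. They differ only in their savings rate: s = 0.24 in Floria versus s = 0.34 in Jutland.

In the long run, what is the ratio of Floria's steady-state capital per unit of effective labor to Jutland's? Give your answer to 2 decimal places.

Steady-state k* = [s/(n + g + δ)]^(1/(1−α)), so the ratio is [ (s_F/(n + g + δ)_F) / (s_J/(n + g + δ)_J) ]^1.7241.
s_F/(n + g + δ)_F = 0.24/0.101 = 2.3762; s_J/(n + g + δ)_J = 0.34/0.101 = 3.3663.
Ratio = (2.3762/3.3663)^1.7241 = 0.7059^1.7241 ≈ 0.5486

ratio ≈ 0.55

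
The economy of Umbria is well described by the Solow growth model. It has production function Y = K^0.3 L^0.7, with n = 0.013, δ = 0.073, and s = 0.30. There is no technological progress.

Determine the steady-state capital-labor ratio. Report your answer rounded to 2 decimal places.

k* ≈ 5.96

In steady state, investment equals break-even investment: s·k^α = (n + δ)·k.
Rearranging, k^(1−α) = s / (n + δ).
k^0.7 = 0.30 / (0.013 + 0.073) = 0.30 / 0.086 = 3.4884
k* = 3.4884^(1/0.7) ≈ 5.9591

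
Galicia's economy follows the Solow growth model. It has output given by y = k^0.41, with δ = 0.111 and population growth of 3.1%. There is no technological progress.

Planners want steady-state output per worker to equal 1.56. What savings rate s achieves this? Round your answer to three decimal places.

s ≈ 0.269

At the steady state, Δk = 0, so s·k^α = (n + δ)·k.
Since y* = [s/(n + δ)]^(α/(1−α)), we have s/(n + δ) = (y*)^((1−α)/α) = 1.56^1.439 = 1.8963.
Therefore s = 1.8963 × (n + δ) = 1.8963 × 0.142 = 0.2693.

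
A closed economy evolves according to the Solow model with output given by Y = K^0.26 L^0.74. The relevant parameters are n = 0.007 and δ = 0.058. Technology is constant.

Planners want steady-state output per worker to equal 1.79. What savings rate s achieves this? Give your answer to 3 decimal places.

s ≈ 0.341

Steady state requires s·f(k) = (n + δ)·k, i.e. s·k^α = (n + δ)·k.
Since y* = [s/(n + δ)]^(α/(1−α)), we have s/(n + δ) = (y*)^((1−α)/α) = 1.79^2.8462 = 5.2441.
Therefore s = 5.2441 × (n + δ) = 5.2441 × 0.065 = 0.3409.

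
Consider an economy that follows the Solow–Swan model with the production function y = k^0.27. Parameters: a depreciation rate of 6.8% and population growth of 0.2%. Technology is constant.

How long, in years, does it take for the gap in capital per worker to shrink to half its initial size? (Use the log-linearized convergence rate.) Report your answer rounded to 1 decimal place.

about 13.6 years

Near the steady state the convergence rate is λ = (1 − α)(n + δ).
λ = (1 − 0.27) × 0.070 = 0.73 × 0.070 = 0.0511
Half-life = ln 2 / λ = 0.6931 / 0.0511 ≈ 13.56 years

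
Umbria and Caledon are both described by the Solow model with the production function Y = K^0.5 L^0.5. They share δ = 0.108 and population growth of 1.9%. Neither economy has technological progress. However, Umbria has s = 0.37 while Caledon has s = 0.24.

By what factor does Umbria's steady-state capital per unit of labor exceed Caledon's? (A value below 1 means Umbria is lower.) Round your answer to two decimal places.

ratio ≈ 2.38

Steady-state k* = [s/(n + δ)]^(1/(1−α)), so the ratio is [ (s_U/(n + δ)_U) / (s_C/(n + δ)_C) ]^2.
s_U/(n + δ)_U = 0.37/0.127 = 2.9134; s_C/(n + δ)_C = 0.24/0.127 = 1.8898.
Ratio = (2.9134/1.8898)^2 = 1.5416^2 ≈ 2.3765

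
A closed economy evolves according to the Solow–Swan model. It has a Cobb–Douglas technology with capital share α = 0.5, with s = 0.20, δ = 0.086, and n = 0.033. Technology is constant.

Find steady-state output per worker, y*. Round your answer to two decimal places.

Steady state requires s·f(k) = (n + δ)·k, i.e. s·k^α = (n + δ)·k.
Dividing both sides by k: k^(1−α) = s / (n + δ).
k^0.5 = 0.20 / (0.033 + 0.086) = 0.20 / 0.119 = 1.6807
k* = 1.6807^(1/0.5) ≈ 2.8248
y* = (k*)^α = 2.8248^0.5 ≈ 1.6807

y* ≈ 1.68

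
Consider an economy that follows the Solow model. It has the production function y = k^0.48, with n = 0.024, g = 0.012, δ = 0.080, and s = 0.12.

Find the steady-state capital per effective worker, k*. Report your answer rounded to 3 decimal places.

In steady state, investment equals break-even investment: s·k^α = (n + g + δ)·k.
Rearranging, k^(1−α) = s / (n + g + δ).
k^0.52 = 0.12 / (0.024 + 0.012 + 0.080) = 0.12 / 0.116 = 1.0345
k* = 1.0345^(1/0.52) ≈ 1.0674

k* = 1.067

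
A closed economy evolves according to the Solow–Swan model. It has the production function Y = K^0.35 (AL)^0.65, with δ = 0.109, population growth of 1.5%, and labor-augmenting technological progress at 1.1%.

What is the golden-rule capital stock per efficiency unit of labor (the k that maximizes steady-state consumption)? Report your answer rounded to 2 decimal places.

k_gold ≈ 4.33

The golden rule sets f'(k) = n + g + δ, i.e. α·k^(α−1) = n + g + δ.
So k^(1−α) = α / (n + g + δ) = 0.35 / 0.135 = 2.5926.
k_gold = 2.5926^(1/0.65) ≈ 4.3303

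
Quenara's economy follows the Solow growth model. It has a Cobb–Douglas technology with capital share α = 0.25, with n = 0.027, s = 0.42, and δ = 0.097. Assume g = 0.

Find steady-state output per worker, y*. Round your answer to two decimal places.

In steady state, investment equals break-even investment: s·k^α = (n + δ)·k.
Rearranging, k^(1−α) = s / (n + δ).
k^0.75 = 0.42 / (0.027 + 0.097) = 0.42 / 0.124 = 3.3871
k* = 3.3871^(1/0.75) ≈ 5.0867
y* = (k*)^α = 5.0867^0.25 ≈ 1.5018

y* = 1.50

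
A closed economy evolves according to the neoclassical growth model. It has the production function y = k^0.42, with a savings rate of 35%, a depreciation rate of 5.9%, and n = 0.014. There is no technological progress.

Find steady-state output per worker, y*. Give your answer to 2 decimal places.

Steady state requires s·f(k) = (n + δ)·k, i.e. s·k^α = (n + δ)·k.
Rearranging, k^(1−α) = s / (n + δ).
k^0.58 = 0.35 / (0.014 + 0.059) = 0.35 / 0.073 = 4.7945
k* = 4.7945^(1/0.58) ≈ 14.9175
y* = (k*)^α = 14.9175^0.42 ≈ 3.1114

y* = 3.11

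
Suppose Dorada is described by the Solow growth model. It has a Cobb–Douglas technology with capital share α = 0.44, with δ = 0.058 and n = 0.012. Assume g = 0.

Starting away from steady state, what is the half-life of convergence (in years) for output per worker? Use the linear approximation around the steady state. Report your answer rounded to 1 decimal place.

Near the steady state the convergence rate is λ = (1 − α)(n + δ).
λ = (1 − 0.44) × 0.070 = 0.56 × 0.070 = 0.0392
Half-life = ln 2 / λ = 0.6931 / 0.0392 ≈ 17.68 years

half-life ≈ 17.7 years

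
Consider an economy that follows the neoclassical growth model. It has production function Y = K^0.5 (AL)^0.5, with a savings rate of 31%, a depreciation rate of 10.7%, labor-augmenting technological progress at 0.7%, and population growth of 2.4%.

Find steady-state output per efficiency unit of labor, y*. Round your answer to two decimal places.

y* ≈ 2.25

In steady state, investment equals break-even investment: s·k^α = (n + g + δ)·k.
Rearranging, k^(1−α) = s / (n + g + δ).
k^0.5 = 0.31 / (0.024 + 0.007 + 0.107) = 0.31 / 0.138 = 2.2464
k* = 2.2464^(1/0.5) ≈ 5.0463
y* = (k*)^α = 5.0463^0.5 ≈ 2.2464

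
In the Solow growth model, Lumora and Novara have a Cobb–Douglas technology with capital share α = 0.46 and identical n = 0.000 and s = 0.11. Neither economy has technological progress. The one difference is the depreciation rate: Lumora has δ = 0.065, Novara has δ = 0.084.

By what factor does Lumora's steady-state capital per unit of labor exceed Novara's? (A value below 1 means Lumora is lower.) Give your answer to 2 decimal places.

k*_L / k*_N ≈ 1.61

Steady-state k* = [s/(n + δ)]^(1/(1−α)), so the ratio is [ (s_L/(n + δ)_L) / (s_N/(n + δ)_N) ]^1.8519.
s_L/(n + δ)_L = 0.11/0.065 = 1.6923; s_N/(n + δ)_N = 0.11/0.084 = 1.3095.
Ratio = (1.6923/1.3095)^1.8519 = 1.2923^1.8519 ≈ 1.6078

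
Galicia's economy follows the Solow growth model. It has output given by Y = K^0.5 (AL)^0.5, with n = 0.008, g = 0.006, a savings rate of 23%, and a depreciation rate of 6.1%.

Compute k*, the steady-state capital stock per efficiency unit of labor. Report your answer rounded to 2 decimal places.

k* ≈ 9.40

In steady state, investment equals break-even investment: s·k^α = (n + g + δ)·k.
Dividing both sides by k: k^(1−α) = s / (n + g + δ).
k^0.5 = 0.23 / (0.008 + 0.006 + 0.061) = 0.23 / 0.075 = 3.0667
k* = 3.0667^(1/0.5) ≈ 9.4046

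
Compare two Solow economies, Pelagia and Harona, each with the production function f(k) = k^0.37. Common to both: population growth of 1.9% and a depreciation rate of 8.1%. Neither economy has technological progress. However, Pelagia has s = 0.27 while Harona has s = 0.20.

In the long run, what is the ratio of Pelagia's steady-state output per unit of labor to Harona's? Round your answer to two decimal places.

ratio ≈ 1.19

Steady-state y* = [s/(n + δ)]^(α/(1−α)), so the ratio is [ (s_P/(n + δ)_P) / (s_H/(n + δ)_H) ]^0.5873.
s_P/(n + δ)_P = 0.27/0.100 = 2.7000; s_H/(n + δ)_H = 0.20/0.100 = 2.0000.
Ratio = (2.7000/2.0000)^0.5873 = 1.3500^0.5873 ≈ 1.1927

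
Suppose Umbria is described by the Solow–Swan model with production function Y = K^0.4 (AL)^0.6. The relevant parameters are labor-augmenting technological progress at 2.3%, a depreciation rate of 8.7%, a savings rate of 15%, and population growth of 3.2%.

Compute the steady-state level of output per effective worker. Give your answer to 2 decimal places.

Steady state requires s·f(k) = (n + g + δ)·k, i.e. s·k^α = (n + g + δ)·k.
Rearranging, k^(1−α) = s / (n + g + δ).
k^0.6 = 0.15 / (0.032 + 0.023 + 0.087) = 0.15 / 0.142 = 1.0563
k* = 1.0563^(1/0.6) ≈ 1.0956
y* = (k*)^α = 1.0956^0.4 ≈ 1.0372

y* = 1.04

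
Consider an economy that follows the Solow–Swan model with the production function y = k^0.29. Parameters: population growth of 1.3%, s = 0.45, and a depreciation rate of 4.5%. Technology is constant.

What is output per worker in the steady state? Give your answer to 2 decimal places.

In steady state, investment equals break-even investment: s·k^α = (n + δ)·k.
Dividing both sides by k: k^(1−α) = s / (n + δ).
k^0.71 = 0.45 / (0.013 + 0.045) = 0.45 / 0.058 = 7.7586
k* = 7.7586^(1/0.71) ≈ 17.9150
y* = (k*)^α = 17.9150^0.29 ≈ 2.3090

y* ≈ 2.31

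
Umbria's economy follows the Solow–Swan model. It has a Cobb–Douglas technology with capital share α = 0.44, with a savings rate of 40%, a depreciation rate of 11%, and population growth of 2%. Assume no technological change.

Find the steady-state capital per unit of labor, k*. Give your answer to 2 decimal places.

At the steady state, Δk = 0, so s·k^α = (n + δ)·k.
Dividing both sides by k: k^(1−α) = s / (n + δ).
k^0.56 = 0.40 / (0.020 + 0.110) = 0.40 / 0.130 = 3.0769
k* = 3.0769^(1/0.56) ≈ 7.4410

k* = 7.44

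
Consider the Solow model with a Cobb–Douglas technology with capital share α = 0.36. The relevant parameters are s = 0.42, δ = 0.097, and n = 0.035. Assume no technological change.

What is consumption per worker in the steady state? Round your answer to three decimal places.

At the steady state, Δk = 0, so s·k^α = (n + δ)·k.
Dividing both sides by k: k^(1−α) = s / (n + δ).
k^0.64 = 0.42 / (0.035 + 0.097) = 0.42 / 0.132 = 3.1818
k* = 3.1818^(1/0.64) ≈ 6.1014
y* = (k*)^α = 6.1014^0.36 ≈ 1.9176
c* = (1 − s)·y* = (1 − 0.42) × 1.9176 ≈ 1.1122

c* = 1.112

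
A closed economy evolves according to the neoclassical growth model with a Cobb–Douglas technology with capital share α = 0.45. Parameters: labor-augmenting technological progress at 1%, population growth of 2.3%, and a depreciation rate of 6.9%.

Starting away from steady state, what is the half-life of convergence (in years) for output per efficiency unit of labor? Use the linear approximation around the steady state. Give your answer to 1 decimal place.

t_½ ≈ 12.4 years

Near the steady state the convergence rate is λ = (1 − α)(n + g + δ).
λ = (1 − 0.45) × 0.102 = 0.55 × 0.102 = 0.0561
Half-life = ln 2 / λ = 0.6931 / 0.0561 ≈ 12.35 years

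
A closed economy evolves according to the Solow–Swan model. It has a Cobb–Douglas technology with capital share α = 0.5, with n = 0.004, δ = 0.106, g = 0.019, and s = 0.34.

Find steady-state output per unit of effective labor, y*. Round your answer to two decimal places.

In steady state, investment equals break-even investment: s·k^α = (n + g + δ)·k.
Rearranging, k^(1−α) = s / (n + g + δ).
k^0.5 = 0.34 / (0.004 + 0.019 + 0.106) = 0.34 / 0.129 = 2.6357
k* = 2.6357^(1/0.5) ≈ 6.9469
y* = (k*)^α = 6.9469^0.5 ≈ 2.6357

y* ≈ 2.64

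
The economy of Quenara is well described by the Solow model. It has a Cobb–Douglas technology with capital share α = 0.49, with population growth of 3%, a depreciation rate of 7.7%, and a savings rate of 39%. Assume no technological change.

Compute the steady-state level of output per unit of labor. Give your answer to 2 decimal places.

Steady state requires s·f(k) = (n + δ)·k, i.e. s·k^α = (n + δ)·k.
Rearranging, k^(1−α) = s / (n + δ).
k^0.51 = 0.39 / (0.030 + 0.077) = 0.39 / 0.107 = 3.6449
k* = 3.6449^(1/0.51) ≈ 12.6283
y* = (k*)^α = 12.6283^0.49 ≈ 3.4646

y* = 3.46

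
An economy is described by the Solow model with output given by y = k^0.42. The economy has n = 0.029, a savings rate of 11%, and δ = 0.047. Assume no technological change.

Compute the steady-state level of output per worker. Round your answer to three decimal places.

Steady state requires s·f(k) = (n + δ)·k, i.e. s·k^α = (n + δ)·k.
Rearranging, k^(1−α) = s / (n + δ).
k^0.58 = 0.11 / (0.029 + 0.047) = 0.11 / 0.076 = 1.4474
k* = 1.4474^(1/0.58) ≈ 1.8918
y* = (k*)^α = 1.8918^0.42 ≈ 1.3070

y* ≈ 1.307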